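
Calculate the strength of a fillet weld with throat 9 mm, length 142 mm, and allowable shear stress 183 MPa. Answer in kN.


Strength = throat * length * allowable stress
= 9 * 142 * 183 N
= 233874 N
= 233.87 kN

233.87 kN


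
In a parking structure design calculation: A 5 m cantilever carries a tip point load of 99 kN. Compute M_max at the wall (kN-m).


For a cantilever with a point load at the free end:
M_max = P * L = 99 * 5 = 495 kN-m

495 kN-m


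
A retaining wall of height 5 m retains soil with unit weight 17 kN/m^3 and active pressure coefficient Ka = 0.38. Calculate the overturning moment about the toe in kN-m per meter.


Pa = 0.5 * Ka * gamma * H^2
= 0.5 * 0.38 * 17 * 5^2
= 80.75 kN/m
Arm = H / 3 = 5 / 3 = 1.6667 m
Mo = Pa * arm = Pa * H / 3 = 80.75 * 5 / 3 = 134.5833 kN-m/m

134.5833 kN-m/m


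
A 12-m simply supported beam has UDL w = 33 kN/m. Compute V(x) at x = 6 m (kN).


R_A = w * L / 2 = 33 * 12 / 2 = 198.0 kN
V(x) = R_A - w * x = 198.0 - 33 * 6
= 0.0 kN

0.0 kN


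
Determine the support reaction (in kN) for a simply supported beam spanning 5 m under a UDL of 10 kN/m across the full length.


Total load = w * L = 10 * 5 = 50 kN
By symmetry, each reaction R = total / 2 = 50 / 2 = 25.0 kN

25.0 kN


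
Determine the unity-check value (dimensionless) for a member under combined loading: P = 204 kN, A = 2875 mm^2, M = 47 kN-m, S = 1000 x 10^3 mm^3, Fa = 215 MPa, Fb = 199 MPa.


f_a = P / A = 204000.0 / 2875 = 70.9565 MPa
f_b = M / S = 47000000.0 / 1000000.0 = 47.0 MPa
Ratio = f_a / Fa + f_b / Fb
= 70.9565 / 215 + 47.0 / 199
= 0.5662 (dimensionless)

0.5662 (dimensionless)


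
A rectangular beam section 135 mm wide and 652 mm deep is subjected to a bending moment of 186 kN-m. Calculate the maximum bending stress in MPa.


I = b * h^3 / 12 = 135 * 652^3 / 12 = 3118137840.0 mm^4
y = h / 2 = 652 / 2 = 326.0 mm
M = 186 kN-m = 186000000.0 N-mm
sigma = M * y / I = 186000000.0 * 326.0 / 3118137840.0
= 19.45 MPa

19.45 MPa


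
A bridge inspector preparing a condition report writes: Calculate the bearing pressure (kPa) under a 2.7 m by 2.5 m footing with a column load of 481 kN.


A = 2.7 * 2.5 = 6.75 m^2
q = P / A = 481 / 6.75
= 71.2593 kPa

71.2593 kPa


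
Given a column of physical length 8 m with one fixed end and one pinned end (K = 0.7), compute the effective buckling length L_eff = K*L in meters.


L_eff = K * L
= 0.7 * 8
= 5.6 m

5.6 m


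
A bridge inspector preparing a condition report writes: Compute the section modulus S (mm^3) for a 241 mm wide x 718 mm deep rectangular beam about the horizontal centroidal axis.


S = b * h^2 / 6
= 241 * 718^2 / 6
= 241 * 515524 / 6
= 20706880.67 mm^3

20706880.67 mm^3


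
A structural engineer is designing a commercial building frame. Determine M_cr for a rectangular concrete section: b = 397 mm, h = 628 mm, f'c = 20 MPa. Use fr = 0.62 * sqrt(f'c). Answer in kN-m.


fr = 0.62 * sqrt(20) = 0.62 * 4.4721 = 2.7727 MPa
I = 397 * 628^3 / 12 = 8193853445.33 mm^4
y_t = 314.0 mm
M_cr = fr * I / y_t = 2.7727 * 8193853445.33 / 314.0 N-mm
= 72.3544 kN-m

72.3544 kN-m


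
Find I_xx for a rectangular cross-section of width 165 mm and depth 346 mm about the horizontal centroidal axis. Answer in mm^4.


I = b * h^3 / 12
= 165 * 346^3 / 12
= 165 * 41421736 / 12
= 569548870.0 mm^4

569548870.0 mm^4


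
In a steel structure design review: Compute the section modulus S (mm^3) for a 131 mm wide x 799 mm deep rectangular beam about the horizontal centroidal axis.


S = b * h^2 / 6
= 131 * 799^2 / 6
= 131 * 638401 / 6
= 13938421.83 mm^3

13938421.83 mm^3


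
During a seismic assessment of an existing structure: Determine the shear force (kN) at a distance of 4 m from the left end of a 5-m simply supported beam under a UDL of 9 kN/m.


R_A = w * L / 2 = 9 * 5 / 2 = 22.5 kN
V(x) = R_A - w * x = 22.5 - 9 * 4
= -13.5 kN

-13.5 kN


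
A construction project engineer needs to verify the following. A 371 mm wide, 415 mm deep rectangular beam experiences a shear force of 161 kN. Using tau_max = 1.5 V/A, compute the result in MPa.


A = b * h = 371 * 415 = 153965 mm^2
V = 161 kN = 161000.0 N
tau_max = 1.5 * V / A = 1.5 * 161000.0 / 153965
= 1.5685 MPa

1.5685 MPa


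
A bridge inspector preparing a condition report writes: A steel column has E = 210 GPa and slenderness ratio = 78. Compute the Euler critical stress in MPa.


sigma_cr = pi^2 * E / lambda^2
= 9.8696 * 210000.0 / 78^2
= 9.8696 * 210000.0 / 6084
= 340.6668 MPa

340.6668 MPa


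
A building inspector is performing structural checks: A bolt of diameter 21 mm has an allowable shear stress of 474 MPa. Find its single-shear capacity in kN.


A = pi * d^2 / 4 = pi * 21^2 / 4 = 346.3606 mm^2
V = f_v * A / 1000 = 474 * 346.3606 / 1000
= 164.1749 kN

164.1749 kN


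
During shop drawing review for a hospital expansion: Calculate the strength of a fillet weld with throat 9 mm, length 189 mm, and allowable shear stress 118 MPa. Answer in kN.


Strength = throat * length * allowable stress
= 9 * 189 * 118 N
= 200718 N
= 200.72 kN

200.72 kN


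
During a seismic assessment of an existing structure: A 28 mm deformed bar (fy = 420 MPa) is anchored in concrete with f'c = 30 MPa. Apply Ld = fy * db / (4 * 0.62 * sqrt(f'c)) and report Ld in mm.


Ld = (fy * db) / (4 * 0.62 * sqrt(f'c))
= (420 * 28) / (4 * 0.62 * sqrt(30))
= 11760 / 13.5835
= 865.76 mm

865.76 mm


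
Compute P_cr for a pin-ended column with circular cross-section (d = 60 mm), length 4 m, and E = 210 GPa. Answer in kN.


I = pi * d^4 / 64 = 636172.51 mm^4
L = 4000.0 mm
P_cr = pi^2 * E * I / L^2
= 9.8696 * 210000.0 * 636172.51 / 4000.0^2
= 82408.87 N = 82.4089 kN

82.4089 kN


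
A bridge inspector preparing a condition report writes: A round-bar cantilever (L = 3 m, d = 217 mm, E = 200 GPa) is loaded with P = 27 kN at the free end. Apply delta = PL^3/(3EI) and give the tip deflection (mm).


I = pi * d^4 / 64 = pi * 217^4 / 64 = 108845087.82 mm^4
L = 3000.0 mm, P = 27000.0 N, E = 200000.0 MPa
delta = P * L^3 / (3 * E * I)
= 27000.0 * 3000.0^3 / (3 * 200000.0 * 108845087.82)
= 11.1627 mm

11.1627 mm


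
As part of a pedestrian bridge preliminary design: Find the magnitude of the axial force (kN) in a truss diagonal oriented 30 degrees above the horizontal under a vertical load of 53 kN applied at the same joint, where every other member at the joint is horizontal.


At the joint, only the diagonal has a vertical component, so vertical equilibrium gives:
F * sin(30) = 53
F = 53 / sin(30)
= 53 / 0.5
= 106.0 kN

106.0 kN


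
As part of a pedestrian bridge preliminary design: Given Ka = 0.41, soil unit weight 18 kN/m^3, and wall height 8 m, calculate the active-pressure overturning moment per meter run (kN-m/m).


Pa = 0.5 * Ka * gamma * H^2
= 0.5 * 0.41 * 18 * 8^2
= 236.16 kN/m
Arm = H / 3 = 8 / 3 = 2.6667 m
Mo = Pa * arm = Pa * H / 3 = 236.16 * 8 / 3 = 629.76 kN-m/m

629.76 kN-m/m


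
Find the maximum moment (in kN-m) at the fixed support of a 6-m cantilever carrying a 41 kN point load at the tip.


For a cantilever with a point load at the free end:
M_max = P * L = 41 * 6 = 246 kN-m

246 kN-m


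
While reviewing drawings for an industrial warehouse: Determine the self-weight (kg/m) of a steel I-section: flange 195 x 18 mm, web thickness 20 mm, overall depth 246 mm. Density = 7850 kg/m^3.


A_flanges = 2 * 195 * 18 = 7020 mm^2
A_web = (246 - 2 * 18) * 20 = 4200 mm^2
A_total = 7020 + 4200 = 11220 mm^2 = 0.011220 m^2
Weight = rho * A = 7850 * 0.011220 = 88.077 kg/m

88.077 kg/m


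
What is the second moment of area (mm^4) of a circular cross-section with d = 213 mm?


r = d / 2 = 213 / 2 = 106.5 mm
I = pi * r^4 / 4 = pi * 106.5^4 / 4
= 101038830.91 mm^4

101038830.91 mm^4


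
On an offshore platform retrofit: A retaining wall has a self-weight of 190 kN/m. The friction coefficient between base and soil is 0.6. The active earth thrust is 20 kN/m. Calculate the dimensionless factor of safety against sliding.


Resisting force = mu * W = 0.6 * 190 = 114.0 kN/m
FOS = Resisting / Driving = 114.0 / 20
= 5.7 (dimensionless)

5.7 (dimensionless)


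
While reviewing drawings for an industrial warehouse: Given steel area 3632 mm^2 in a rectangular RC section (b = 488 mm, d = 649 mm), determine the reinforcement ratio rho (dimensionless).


rho = As / (b * d)
= 3632 / (488 * 649)
= 3632 / 316712
= 0.011468 (dimensionless)

0.011468 (dimensionless)


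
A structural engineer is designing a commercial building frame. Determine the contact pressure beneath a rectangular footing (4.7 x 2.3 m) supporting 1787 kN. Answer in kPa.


A = 4.7 * 2.3 = 10.81 m^2
q = P / A = 1787 / 10.81
= 165.3099 kPa

165.3099 kPa


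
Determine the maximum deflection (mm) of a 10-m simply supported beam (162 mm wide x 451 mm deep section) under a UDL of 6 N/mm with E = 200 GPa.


I = 162 * 451^3 / 12 = 1238406988.5 mm^4
L = 10000.0 mm, w = 6 N/mm, E = 200000.0 MPa
delta = 5 * w * L^4 / (384 * E * I)
= 5 * 6 * 10000.0^4 / (384 * 200000.0 * 1238406988.5)
= 3.1543 mm

3.1543 mm


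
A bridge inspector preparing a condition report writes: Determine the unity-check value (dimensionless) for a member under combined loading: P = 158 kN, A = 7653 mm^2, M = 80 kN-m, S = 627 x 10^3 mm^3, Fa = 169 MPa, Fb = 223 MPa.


f_a = P / A = 158000.0 / 7653 = 20.6455 MPa
f_b = M / S = 80000000.0 / 627000.0 = 127.5917 MPa
Ratio = f_a / Fa + f_b / Fb
= 20.6455 / 169 + 127.5917 / 223
= 0.6943 (dimensionless)

0.6943 (dimensionless)


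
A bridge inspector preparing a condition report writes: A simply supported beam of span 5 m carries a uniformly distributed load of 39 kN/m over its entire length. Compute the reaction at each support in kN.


Total load = w * L = 39 * 5 = 195 kN
By symmetry, each reaction R = total / 2 = 195 / 2 = 97.5 kN

97.5 kN


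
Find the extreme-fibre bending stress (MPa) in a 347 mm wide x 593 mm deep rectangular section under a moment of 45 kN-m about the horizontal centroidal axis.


I = b * h^3 / 12 = 347 * 593^3 / 12 = 6029930531.58 mm^4
y = h / 2 = 593 / 2 = 296.5 mm
M = 45 kN-m = 45000000.0 N-mm
sigma = M * y / I = 45000000.0 * 296.5 / 6029930531.58
= 2.21 MPa

2.21 MPa


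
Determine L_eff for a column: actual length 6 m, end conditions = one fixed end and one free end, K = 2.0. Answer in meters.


L_eff = K * L
= 2.0 * 6
= 12.0 m

12.0 m


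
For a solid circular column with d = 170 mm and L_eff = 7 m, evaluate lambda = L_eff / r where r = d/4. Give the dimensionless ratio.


Radius of gyration r = d / 4 = 170 / 4 = 42.5 mm
L_eff = 7000.0 mm
Slenderness ratio = L / r = 7000.0 / 42.5 = 164.71 (dimensionless)

164.71 (dimensionless)


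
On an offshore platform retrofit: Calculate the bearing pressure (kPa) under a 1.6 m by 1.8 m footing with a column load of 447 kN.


A = 1.6 * 1.8 = 2.88 m^2
q = P / A = 447 / 2.88
= 155.2083 kPa

155.2083 kPa


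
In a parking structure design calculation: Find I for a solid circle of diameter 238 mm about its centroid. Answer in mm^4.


r = d / 2 = 238 / 2 = 119.0 mm
I = pi * r^4 / 4 = pi * 119.0^4 / 4
= 157498973.25 mm^4

157498973.25 mm^4


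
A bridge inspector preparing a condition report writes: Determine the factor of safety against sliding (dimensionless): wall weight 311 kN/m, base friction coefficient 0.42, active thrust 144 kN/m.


Resisting force = mu * W = 0.42 * 311 = 130.62 kN/m
FOS = Resisting / Driving = 130.62 / 144
= 0.9071 (dimensionless)

0.9071 (dimensionless)


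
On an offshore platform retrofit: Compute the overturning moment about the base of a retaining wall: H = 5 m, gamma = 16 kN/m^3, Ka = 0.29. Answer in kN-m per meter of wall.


Pa = 0.5 * Ka * gamma * H^2
= 0.5 * 0.29 * 16 * 5^2
= 58.0 kN/m
Arm = H / 3 = 5 / 3 = 1.6667 m
Mo = Pa * arm = Pa * H / 3 = 58.0 * 5 / 3 = 96.6667 kN-m/m

96.6667 kN-m/m


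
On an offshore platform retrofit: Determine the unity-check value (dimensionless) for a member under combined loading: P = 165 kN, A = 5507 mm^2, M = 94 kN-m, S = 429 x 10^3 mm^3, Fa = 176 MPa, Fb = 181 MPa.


f_a = P / A = 165000.0 / 5507 = 29.9619 MPa
f_b = M / S = 94000000.0 / 429000.0 = 219.1142 MPa
Ratio = f_a / Fa + f_b / Fb
= 29.9619 / 176 + 219.1142 / 181
= 1.3808 (dimensionless)

1.3808 (dimensionless)


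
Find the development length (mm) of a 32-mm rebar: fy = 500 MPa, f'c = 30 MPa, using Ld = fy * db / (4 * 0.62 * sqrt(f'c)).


Ld = (fy * db) / (4 * 0.62 * sqrt(f'c))
= (500 * 32) / (4 * 0.62 * sqrt(30))
= 16000 / 13.5835
= 1177.9 mm

1177.9 mm


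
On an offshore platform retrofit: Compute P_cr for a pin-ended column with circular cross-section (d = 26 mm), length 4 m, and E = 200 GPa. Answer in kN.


I = pi * d^4 / 64 = 22431.76 mm^4
L = 4000.0 mm
P_cr = pi^2 * E * I / L^2
= 9.8696 * 200000.0 * 22431.76 / 4000.0^2
= 2767.41 N = 2.7674 kN

2.7674 kN


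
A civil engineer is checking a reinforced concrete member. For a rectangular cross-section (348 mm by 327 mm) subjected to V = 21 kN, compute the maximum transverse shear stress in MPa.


A = b * h = 348 * 327 = 113796 mm^2
V = 21 kN = 21000.0 N
tau_max = 1.5 * V / A = 1.5 * 21000.0 / 113796
= 0.2768 MPa

0.2768 MPa


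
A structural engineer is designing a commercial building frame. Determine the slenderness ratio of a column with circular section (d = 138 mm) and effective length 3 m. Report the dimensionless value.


Radius of gyration r = d / 4 = 138 / 4 = 34.5 mm
L_eff = 3000.0 mm
Slenderness ratio = L / r = 3000.0 / 34.5 = 86.96 (dimensionless)

86.96 (dimensionless)


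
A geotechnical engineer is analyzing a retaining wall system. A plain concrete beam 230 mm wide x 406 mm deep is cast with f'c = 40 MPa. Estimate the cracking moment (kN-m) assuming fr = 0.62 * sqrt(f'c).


fr = 0.62 * sqrt(40) = 0.62 * 6.3246 = 3.9212 MPa
I = 230 * 406^3 / 12 = 1282698806.67 mm^4
y_t = 203.0 mm
M_cr = fr * I / y_t = 3.9212 * 1282698806.67 / 203.0 N-mm
= 24.7771 kN-m

24.7771 kN-m


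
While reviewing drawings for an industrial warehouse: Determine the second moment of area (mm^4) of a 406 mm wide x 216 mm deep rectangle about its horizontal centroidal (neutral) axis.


I = b * h^3 / 12
= 406 * 216^3 / 12
= 406 * 10077696 / 12
= 340962048.0 mm^4

340962048.0 mm^4


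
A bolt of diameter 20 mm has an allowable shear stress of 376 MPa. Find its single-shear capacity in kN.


A = pi * d^2 / 4 = pi * 20^2 / 4 = 314.1593 mm^2
V = f_v * A / 1000 = 376 * 314.1593 / 1000
= 118.1239 kN

118.1239 kN


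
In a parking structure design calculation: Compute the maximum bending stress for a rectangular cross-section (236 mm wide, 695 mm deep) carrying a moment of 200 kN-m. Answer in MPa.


I = b * h^3 / 12 = 236 * 695^3 / 12 = 6602146708.33 mm^4
y = h / 2 = 695 / 2 = 347.5 mm
M = 200 kN-m = 200000000.0 N-mm
sigma = M * y / I = 200000000.0 * 347.5 / 6602146708.33
= 10.53 MPa

10.53 MPa


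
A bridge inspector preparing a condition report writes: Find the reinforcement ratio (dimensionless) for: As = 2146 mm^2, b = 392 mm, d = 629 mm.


rho = As / (b * d)
= 2146 / (392 * 629)
= 2146 / 246568
= 0.008703 (dimensionless)

0.008703 (dimensionless)


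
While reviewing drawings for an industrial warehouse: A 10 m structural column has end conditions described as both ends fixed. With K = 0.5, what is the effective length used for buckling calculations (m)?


L_eff = K * L
= 0.5 * 10
= 5.0 m

5.0 m


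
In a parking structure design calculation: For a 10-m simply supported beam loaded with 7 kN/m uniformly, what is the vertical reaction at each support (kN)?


Total load = w * L = 7 * 10 = 70 kN
By symmetry, each reaction R = total / 2 = 70 / 2 = 35.0 kN

35.0 kN


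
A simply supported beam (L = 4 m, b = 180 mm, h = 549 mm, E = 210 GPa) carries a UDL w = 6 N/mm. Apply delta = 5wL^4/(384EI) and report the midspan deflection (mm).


I = 180 * 549^3 / 12 = 2482037235.0 mm^4
L = 4000.0 mm, w = 6 N/mm, E = 210000.0 MPa
delta = 5 * w * L^4 / (384 * E * I)
= 5 * 6 * 4000.0^4 / (384 * 210000.0 * 2482037235.0)
= 0.0384 mm

0.0384 mm


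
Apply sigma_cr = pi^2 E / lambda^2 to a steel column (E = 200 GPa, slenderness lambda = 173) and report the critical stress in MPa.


sigma_cr = pi^2 * E / lambda^2
= 9.8696 * 200000.0 / 173^2
= 9.8696 * 200000.0 / 29929
= 65.9535 MPa

65.9535 MPa


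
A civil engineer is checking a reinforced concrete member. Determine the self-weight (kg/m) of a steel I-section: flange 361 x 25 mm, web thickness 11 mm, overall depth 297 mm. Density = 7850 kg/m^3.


A_flanges = 2 * 361 * 25 = 18050 mm^2
A_web = (297 - 2 * 25) * 11 = 2717 mm^2
A_total = 18050 + 2717 = 20767 mm^2 = 0.020767 m^2
Weight = rho * A = 7850 * 0.020767 = 163.0209 kg/m

163.0209 kg/m


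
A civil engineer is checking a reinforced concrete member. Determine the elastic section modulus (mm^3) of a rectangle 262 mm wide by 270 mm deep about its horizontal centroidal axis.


S = b * h^2 / 6
= 262 * 270^2 / 6
= 262 * 72900 / 6
= 3183300.0 mm^3

3183300.0 mm^3


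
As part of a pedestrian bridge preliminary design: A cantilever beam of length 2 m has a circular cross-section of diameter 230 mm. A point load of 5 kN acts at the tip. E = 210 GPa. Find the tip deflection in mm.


I = pi * d^4 / 64 = pi * 230^4 / 64 = 137366629.65 mm^4
L = 2000.0 mm, P = 5000.0 N, E = 210000.0 MPa
delta = P * L^3 / (3 * E * I)
= 5000.0 * 2000.0^3 / (3 * 210000.0 * 137366629.65)
= 0.4622 mm

0.4622 mm


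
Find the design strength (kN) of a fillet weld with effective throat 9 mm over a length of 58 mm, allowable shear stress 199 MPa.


Strength = throat * length * allowable stress
= 9 * 58 * 199 N
= 103878 N
= 103.88 kN

103.88 kN


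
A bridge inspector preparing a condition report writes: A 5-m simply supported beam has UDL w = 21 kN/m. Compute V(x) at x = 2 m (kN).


R_A = w * L / 2 = 21 * 5 / 2 = 52.5 kN
V(x) = R_A - w * x = 52.5 - 21 * 2
= 10.5 kN

10.5 kN


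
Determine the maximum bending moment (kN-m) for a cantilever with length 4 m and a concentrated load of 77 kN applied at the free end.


For a cantilever with a point load at the free end:
M_max = P * L = 77 * 4 = 308 kN-m

308 kN-m


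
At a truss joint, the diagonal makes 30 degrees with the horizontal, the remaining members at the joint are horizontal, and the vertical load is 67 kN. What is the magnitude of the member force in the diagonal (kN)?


At the joint, only the diagonal has a vertical component, so vertical equilibrium gives:
F * sin(30) = 67
F = 67 / sin(30)
= 67 / 0.5
= 134.0 kN

134.0 kN


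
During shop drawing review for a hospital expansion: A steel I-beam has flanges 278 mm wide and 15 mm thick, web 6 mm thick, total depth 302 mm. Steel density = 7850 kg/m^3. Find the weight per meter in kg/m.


A_flanges = 2 * 278 * 15 = 8340 mm^2
A_web = (302 - 2 * 15) * 6 = 1632 mm^2
A_total = 8340 + 1632 = 9972 mm^2 = 0.009972 m^2
Weight = rho * A = 7850 * 0.009972 = 78.2802 kg/m

78.2802 kg/m


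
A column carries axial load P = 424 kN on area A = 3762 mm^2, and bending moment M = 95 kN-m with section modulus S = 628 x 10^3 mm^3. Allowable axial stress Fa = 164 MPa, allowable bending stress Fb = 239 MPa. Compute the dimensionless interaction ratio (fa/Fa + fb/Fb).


f_a = P / A = 424000.0 / 3762 = 112.706 MPa
f_b = M / S = 95000000.0 / 628000.0 = 151.2739 MPa
Ratio = f_a / Fa + f_b / Fb
= 112.706 / 164 + 151.2739 / 239
= 1.3202 (dimensionless)

1.3202 (dimensionless)


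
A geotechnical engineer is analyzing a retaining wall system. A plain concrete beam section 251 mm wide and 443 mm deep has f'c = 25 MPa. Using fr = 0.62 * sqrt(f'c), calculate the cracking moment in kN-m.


fr = 0.62 * sqrt(25) = 0.62 * 5.0 = 3.1 MPa
I = 251 * 443^3 / 12 = 1818459588.08 mm^4
y_t = 221.5 mm
M_cr = fr * I / y_t = 3.1 * 1818459588.08 / 221.5 N-mm
= 25.4502 kN-m

25.4502 kN-m


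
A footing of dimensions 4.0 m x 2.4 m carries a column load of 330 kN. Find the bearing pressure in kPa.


A = 4.0 * 2.4 = 9.6 m^2
q = P / A = 330 / 9.6
= 34.375 kPa

34.375 kPa


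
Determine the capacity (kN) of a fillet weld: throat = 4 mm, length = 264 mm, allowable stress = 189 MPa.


Strength = throat * length * allowable stress
= 4 * 264 * 189 N
= 199584 N
= 199.58 kN

199.58 kN


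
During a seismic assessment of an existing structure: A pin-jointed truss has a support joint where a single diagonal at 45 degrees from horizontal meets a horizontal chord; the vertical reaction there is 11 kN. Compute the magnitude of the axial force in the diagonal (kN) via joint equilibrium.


At the joint, only the diagonal has a vertical component, so vertical equilibrium gives:
F * sin(45) = 11
F = 11 / sin(45)
= 11 / 0.707107
= 15.56 kN

15.56 kN


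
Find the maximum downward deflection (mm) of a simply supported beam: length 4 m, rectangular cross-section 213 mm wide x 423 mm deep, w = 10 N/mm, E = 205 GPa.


I = 213 * 423^3 / 12 = 1343443664.25 mm^4
L = 4000.0 mm, w = 10 N/mm, E = 205000.0 MPa
delta = 5 * w * L^4 / (384 * E * I)
= 5 * 10 * 4000.0^4 / (384 * 205000.0 * 1343443664.25)
= 0.121 mm

0.121 mm


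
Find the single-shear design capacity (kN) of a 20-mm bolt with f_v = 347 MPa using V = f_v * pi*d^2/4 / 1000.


A = pi * d^2 / 4 = pi * 20^2 / 4 = 314.1593 mm^2
V = f_v * A / 1000 = 347 * 314.1593 / 1000
= 109.0133 kN

109.0133 kN


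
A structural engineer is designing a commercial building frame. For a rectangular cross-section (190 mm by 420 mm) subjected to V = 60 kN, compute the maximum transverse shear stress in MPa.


A = b * h = 190 * 420 = 79800 mm^2
V = 60 kN = 60000.0 N
tau_max = 1.5 * V / A = 1.5 * 60000.0 / 79800
= 1.1278 MPa

1.1278 MPa


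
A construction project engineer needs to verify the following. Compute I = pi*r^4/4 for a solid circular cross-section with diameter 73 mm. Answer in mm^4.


r = d / 2 = 73 / 2 = 36.5 mm
I = pi * r^4 / 4 = pi * 36.5^4 / 4
= 1393995.4 mm^4

1393995.4 mm^4


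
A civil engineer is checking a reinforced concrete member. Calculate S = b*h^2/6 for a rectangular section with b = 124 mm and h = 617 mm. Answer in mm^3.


S = b * h^2 / 6
= 124 * 617^2 / 6
= 124 * 380689 / 6
= 7867572.67 mm^3

7867572.67 mm^3


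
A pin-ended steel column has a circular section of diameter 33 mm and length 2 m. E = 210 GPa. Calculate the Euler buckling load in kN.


I = pi * d^4 / 64 = 58213.76 mm^4
L = 2000.0 mm
P_cr = pi^2 * E * I / L^2
= 9.8696 * 210000.0 * 58213.76 / 2000.0^2
= 30163.71 N = 30.1637 kN

30.1637 kN


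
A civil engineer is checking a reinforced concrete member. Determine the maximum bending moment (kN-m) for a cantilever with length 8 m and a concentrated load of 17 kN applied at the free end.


For a cantilever with a point load at the free end:
M_max = P * L = 17 * 8 = 136 kN-m

136 kN-m


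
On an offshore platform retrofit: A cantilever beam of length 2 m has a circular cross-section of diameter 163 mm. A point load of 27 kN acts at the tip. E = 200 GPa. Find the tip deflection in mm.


I = pi * d^4 / 64 = pi * 163^4 / 64 = 34651362.54 mm^4
L = 2000.0 mm, P = 27000.0 N, E = 200000.0 MPa
delta = P * L^3 / (3 * E * I)
= 27000.0 * 2000.0^3 / (3 * 200000.0 * 34651362.54)
= 10.3892 mm

10.3892 mm


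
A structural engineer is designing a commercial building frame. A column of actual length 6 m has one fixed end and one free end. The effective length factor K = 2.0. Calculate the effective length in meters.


L_eff = K * L
= 2.0 * 6
= 12.0 m

12.0 m


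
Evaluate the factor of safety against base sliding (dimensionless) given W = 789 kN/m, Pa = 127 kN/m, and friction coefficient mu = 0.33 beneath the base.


Resisting force = mu * W = 0.33 * 789 = 260.37 kN/m
FOS = Resisting / Driving = 260.37 / 127
= 2.0502 (dimensionless)

2.0502 (dimensionless)


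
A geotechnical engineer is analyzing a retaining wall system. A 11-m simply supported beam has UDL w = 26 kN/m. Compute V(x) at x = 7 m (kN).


R_A = w * L / 2 = 26 * 11 / 2 = 143.0 kN
V(x) = R_A - w * x = 143.0 - 26 * 7
= -39.0 kN

-39.0 kN


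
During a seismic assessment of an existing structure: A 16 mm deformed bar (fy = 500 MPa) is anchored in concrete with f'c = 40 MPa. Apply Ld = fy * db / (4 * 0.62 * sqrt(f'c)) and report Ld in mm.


Ld = (fy * db) / (4 * 0.62 * sqrt(f'c))
= (500 * 16) / (4 * 0.62 * sqrt(40))
= 8000 / 15.6849
= 510.04 mm

510.04 mm


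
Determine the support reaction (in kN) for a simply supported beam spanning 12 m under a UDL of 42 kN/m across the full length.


Total load = w * L = 42 * 12 = 504 kN
By symmetry, each reaction R = total / 2 = 504 / 2 = 252.0 kN

252.0 kN


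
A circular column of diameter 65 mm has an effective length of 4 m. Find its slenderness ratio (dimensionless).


Radius of gyration r = d / 4 = 65 / 4 = 16.25 mm
L_eff = 4000.0 mm
Slenderness ratio = L / r = 4000.0 / 16.25 = 246.15 (dimensionless)

246.15 (dimensionless)


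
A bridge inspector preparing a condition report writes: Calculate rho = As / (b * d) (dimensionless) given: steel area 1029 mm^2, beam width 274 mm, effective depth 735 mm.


rho = As / (b * d)
= 1029 / (274 * 735)
= 1029 / 201390
= 0.005109 (dimensionless)

0.005109 (dimensionless)


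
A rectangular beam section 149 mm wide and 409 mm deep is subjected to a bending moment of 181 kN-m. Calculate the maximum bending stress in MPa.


I = b * h^3 / 12 = 149 * 409^3 / 12 = 849522618.42 mm^4
y = h / 2 = 409 / 2 = 204.5 mm
M = 181 kN-m = 181000000.0 N-mm
sigma = M * y / I = 181000000.0 * 204.5 / 849522618.42
= 43.57 MPa

43.57 MPa


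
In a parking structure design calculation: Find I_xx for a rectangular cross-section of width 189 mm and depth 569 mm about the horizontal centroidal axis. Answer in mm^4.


I = b * h^3 / 12
= 189 * 569^3 / 12
= 189 * 184220009 / 12
= 2901465141.75 mm^4

2901465141.75 mm^4


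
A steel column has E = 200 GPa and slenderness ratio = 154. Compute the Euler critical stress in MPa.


sigma_cr = pi^2 * E / lambda^2
= 9.8696 * 200000.0 / 154^2
= 9.8696 * 200000.0 / 23716
= 83.2316 MPa

83.2316 MPa


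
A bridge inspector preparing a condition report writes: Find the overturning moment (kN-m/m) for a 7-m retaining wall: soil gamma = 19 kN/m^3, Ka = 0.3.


Pa = 0.5 * Ka * gamma * H^2
= 0.5 * 0.3 * 19 * 7^2
= 139.65 kN/m
Arm = H / 3 = 7 / 3 = 2.3333 m
Mo = Pa * arm = Pa * H / 3 = 139.65 * 7 / 3 = 325.85 kN-m/m

325.85 kN-m/m


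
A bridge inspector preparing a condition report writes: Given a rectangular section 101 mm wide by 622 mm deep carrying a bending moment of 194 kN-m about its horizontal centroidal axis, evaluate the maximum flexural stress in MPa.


I = b * h^3 / 12 = 101 * 622^3 / 12 = 2025402220.67 mm^4
y = h / 2 = 622 / 2 = 311.0 mm
M = 194 kN-m = 194000000.0 N-mm
sigma = M * y / I = 194000000.0 * 311.0 / 2025402220.67
= 29.79 MPa

29.79 MPa


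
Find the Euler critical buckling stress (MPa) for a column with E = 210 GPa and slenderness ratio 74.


sigma_cr = pi^2 * E / lambda^2
= 9.8696 * 210000.0 / 74^2
= 9.8696 * 210000.0 / 5476
= 378.491 MPa

378.491 MPa


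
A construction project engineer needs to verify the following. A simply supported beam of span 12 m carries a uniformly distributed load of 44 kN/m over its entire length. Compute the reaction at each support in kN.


Total load = w * L = 44 * 12 = 528 kN
By symmetry, each reaction R = total / 2 = 528 / 2 = 264.0 kN

264.0 kN


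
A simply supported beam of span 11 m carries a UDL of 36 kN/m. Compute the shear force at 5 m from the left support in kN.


R_A = w * L / 2 = 36 * 11 / 2 = 198.0 kN
V(x) = R_A - w * x = 198.0 - 36 * 5
= 18.0 kN

18.0 kN


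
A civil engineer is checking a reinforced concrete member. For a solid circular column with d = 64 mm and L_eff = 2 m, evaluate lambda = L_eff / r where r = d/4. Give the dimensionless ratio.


Radius of gyration r = d / 4 = 64 / 4 = 16.0 mm
L_eff = 2000.0 mm
Slenderness ratio = L / r = 2000.0 / 16.0 = 125.0 (dimensionless)

125.0 (dimensionless)


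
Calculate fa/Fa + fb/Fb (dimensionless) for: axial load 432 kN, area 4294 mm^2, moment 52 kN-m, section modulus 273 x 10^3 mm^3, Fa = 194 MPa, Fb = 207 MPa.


f_a = P / A = 432000.0 / 4294 = 100.6055 MPa
f_b = M / S = 52000000.0 / 273000.0 = 190.4762 MPa
Ratio = f_a / Fa + f_b / Fb
= 100.6055 / 194 + 190.4762 / 207
= 1.4388 (dimensionless)

1.4388 (dimensionless)


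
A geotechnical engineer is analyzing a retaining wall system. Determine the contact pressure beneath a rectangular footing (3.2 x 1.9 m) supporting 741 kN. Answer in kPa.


A = 3.2 * 1.9 = 6.08 m^2
q = P / A = 741 / 6.08
= 121.875 kPa

121.875 kPa


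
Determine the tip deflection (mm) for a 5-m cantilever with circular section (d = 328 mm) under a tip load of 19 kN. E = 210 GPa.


I = pi * d^4 / 64 = pi * 328^4 / 64 = 568152959.9 mm^4
L = 5000.0 mm, P = 19000.0 N, E = 210000.0 MPa
delta = P * L^3 / (3 * E * I)
= 19000.0 * 5000.0^3 / (3 * 210000.0 * 568152959.9)
= 6.6353 mm

6.6353 mm


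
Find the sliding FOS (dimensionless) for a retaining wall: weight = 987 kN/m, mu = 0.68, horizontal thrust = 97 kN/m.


Resisting force = mu * W = 0.68 * 987 = 671.16 kN/m
FOS = Resisting / Driving = 671.16 / 97
= 6.9192 (dimensionless)

6.9192 (dimensionless)


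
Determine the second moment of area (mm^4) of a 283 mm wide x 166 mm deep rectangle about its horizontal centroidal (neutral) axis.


I = b * h^3 / 12
= 283 * 166^3 / 12
= 283 * 4574296 / 12
= 107877147.33 mm^4

107877147.33 mm^4


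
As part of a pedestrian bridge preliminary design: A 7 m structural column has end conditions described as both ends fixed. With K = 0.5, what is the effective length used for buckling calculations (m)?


L_eff = K * L
= 0.5 * 7
= 3.5 m

3.5 m


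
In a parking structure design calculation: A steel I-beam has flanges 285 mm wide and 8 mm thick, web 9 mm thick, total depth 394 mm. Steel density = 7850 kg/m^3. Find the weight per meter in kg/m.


A_flanges = 2 * 285 * 8 = 4560 mm^2
A_web = (394 - 2 * 8) * 9 = 3402 mm^2
A_total = 4560 + 3402 = 7962 mm^2 = 0.007962 m^2
Weight = rho * A = 7850 * 0.007962 = 62.5017 kg/m

62.5017 kg/m


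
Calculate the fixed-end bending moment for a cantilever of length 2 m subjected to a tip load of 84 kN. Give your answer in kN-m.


For a cantilever with a point load at the free end:
M_max = P * L = 84 * 2 = 168 kN-m

168 kN-m


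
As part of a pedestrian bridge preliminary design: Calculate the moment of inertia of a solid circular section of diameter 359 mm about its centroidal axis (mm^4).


r = d / 2 = 359 / 2 = 179.5 mm
I = pi * r^4 / 4 = pi * 179.5^4 / 4
= 815356791.54 mm^4

815356791.54 mm^4


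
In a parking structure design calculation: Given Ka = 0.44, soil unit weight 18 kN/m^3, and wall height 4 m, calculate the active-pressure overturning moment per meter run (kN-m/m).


Pa = 0.5 * Ka * gamma * H^2
= 0.5 * 0.44 * 18 * 4^2
= 63.36 kN/m
Arm = H / 3 = 4 / 3 = 1.3333 m
Mo = Pa * arm = Pa * H / 3 = 63.36 * 4 / 3 = 84.48 kN-m/m

84.48 kN-m/m


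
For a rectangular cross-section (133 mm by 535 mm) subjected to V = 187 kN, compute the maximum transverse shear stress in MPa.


A = b * h = 133 * 535 = 71155 mm^2
V = 187 kN = 187000.0 N
tau_max = 1.5 * V / A = 1.5 * 187000.0 / 71155
= 3.9421 MPa

3.9421 MPa


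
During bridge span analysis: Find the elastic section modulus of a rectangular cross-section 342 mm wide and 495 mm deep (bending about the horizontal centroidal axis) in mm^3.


S = b * h^2 / 6
= 342 * 495^2 / 6
= 342 * 245025 / 6
= 13966425.0 mm^3

13966425.0 mm^3


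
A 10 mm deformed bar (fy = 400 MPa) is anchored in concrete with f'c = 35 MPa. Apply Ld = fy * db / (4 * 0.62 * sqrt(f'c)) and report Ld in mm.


Ld = (fy * db) / (4 * 0.62 * sqrt(f'c))
= (400 * 10) / (4 * 0.62 * sqrt(35))
= 4000 / 14.6719
= 272.63 mm

272.63 mm


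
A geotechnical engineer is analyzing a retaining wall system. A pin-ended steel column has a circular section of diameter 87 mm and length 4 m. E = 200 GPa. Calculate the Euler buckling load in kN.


I = pi * d^4 / 64 = 2812204.57 mm^4
L = 4000.0 mm
P_cr = pi^2 * E * I / L^2
= 9.8696 * 200000.0 * 2812204.57 / 4000.0^2
= 346941.83 N = 346.9418 kN

346.9418 kN


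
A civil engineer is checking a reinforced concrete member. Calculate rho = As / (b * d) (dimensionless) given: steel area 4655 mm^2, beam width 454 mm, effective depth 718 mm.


rho = As / (b * d)
= 4655 / (454 * 718)
= 4655 / 325972
= 0.01428 (dimensionless)

0.01428 (dimensionless)


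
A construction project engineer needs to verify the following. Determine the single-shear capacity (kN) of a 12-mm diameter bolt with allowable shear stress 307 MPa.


A = pi * d^2 / 4 = pi * 12^2 / 4 = 113.0973 mm^2
V = f_v * A / 1000 = 307 * 113.0973 / 1000
= 34.7209 kN

34.7209 kN


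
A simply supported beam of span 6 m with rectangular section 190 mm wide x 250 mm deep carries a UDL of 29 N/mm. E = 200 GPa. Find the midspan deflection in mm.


I = 190 * 250^3 / 12 = 247395833.33 mm^4
L = 6000.0 mm, w = 29 N/mm, E = 200000.0 MPa
delta = 5 * w * L^4 / (384 * E * I)
= 5 * 29 * 6000.0^4 / (384 * 200000.0 * 247395833.33)
= 9.8905 mm

9.8905 mm


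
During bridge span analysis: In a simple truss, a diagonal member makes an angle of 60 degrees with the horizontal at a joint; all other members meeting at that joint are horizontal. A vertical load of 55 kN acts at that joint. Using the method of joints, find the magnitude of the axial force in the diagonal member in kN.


At the joint, only the diagonal has a vertical component, so vertical equilibrium gives:
F * sin(60) = 55
F = 55 / sin(60)
= 55 / 0.866025
= 63.51 kN

63.51 kN


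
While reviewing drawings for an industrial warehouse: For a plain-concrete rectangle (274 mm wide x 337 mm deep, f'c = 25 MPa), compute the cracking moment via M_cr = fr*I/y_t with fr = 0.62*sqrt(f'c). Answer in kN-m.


fr = 0.62 * sqrt(25) = 0.62 * 5.0 = 3.1 MPa
I = 274 * 337^3 / 12 = 873894526.83 mm^4
y_t = 168.5 mm
M_cr = fr * I / y_t = 3.1 * 873894526.83 / 168.5 N-mm
= 16.0776 kN-m

16.0776 kN-m


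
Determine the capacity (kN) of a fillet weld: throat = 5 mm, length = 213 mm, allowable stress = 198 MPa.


Strength = throat * length * allowable stress
= 5 * 213 * 198 N
= 210870 N
= 210.87 kN

210.87 kN


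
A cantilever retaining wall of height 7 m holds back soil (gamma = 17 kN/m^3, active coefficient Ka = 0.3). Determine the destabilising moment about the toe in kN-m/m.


Pa = 0.5 * Ka * gamma * H^2
= 0.5 * 0.3 * 17 * 7^2
= 124.95 kN/m
Arm = H / 3 = 7 / 3 = 2.3333 m
Mo = Pa * arm = Pa * H / 3 = 124.95 * 7 / 3 = 291.55 kN-m/m

291.55 kN-m/m


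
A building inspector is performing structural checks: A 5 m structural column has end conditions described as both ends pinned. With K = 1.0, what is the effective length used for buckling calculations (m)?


L_eff = K * L
= 1.0 * 5
= 5.0 m

5.0 m


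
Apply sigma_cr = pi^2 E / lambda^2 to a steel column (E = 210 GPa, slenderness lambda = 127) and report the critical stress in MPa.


sigma_cr = pi^2 * E / lambda^2
= 9.8696 * 210000.0 / 127^2
= 9.8696 * 210000.0 / 16129
= 128.5025 MPa

128.5025 MPa


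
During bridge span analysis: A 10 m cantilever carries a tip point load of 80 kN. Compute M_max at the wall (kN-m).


For a cantilever with a point load at the free end:
M_max = P * L = 80 * 10 = 800 kN-m

800 kN-m


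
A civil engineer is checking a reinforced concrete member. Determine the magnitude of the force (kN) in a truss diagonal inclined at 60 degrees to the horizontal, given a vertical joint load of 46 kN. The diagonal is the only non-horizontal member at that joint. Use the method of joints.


At the joint, only the diagonal has a vertical component, so vertical equilibrium gives:
F * sin(60) = 46
F = 46 / sin(60)
= 46 / 0.866025
= 53.12 kN

53.12 kN


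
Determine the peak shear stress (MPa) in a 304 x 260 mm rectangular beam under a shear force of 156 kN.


A = b * h = 304 * 260 = 79040 mm^2
V = 156 kN = 156000.0 N
tau_max = 1.5 * V / A = 1.5 * 156000.0 / 79040
= 2.9605 MPa

2.9605 MPa


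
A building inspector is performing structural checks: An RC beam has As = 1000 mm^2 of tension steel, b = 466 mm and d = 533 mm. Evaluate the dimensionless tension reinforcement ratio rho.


rho = As / (b * d)
= 1000 / (466 * 533)
= 1000 / 248378
= 0.004026 (dimensionless)

0.004026 (dimensionless)


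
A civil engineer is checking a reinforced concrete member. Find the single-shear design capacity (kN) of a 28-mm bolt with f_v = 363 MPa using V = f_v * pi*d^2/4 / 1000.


A = pi * d^2 / 4 = pi * 28^2 / 4 = 615.7522 mm^2
V = f_v * A / 1000 = 363 * 615.7522 / 1000
= 223.518 kN

223.518 kN


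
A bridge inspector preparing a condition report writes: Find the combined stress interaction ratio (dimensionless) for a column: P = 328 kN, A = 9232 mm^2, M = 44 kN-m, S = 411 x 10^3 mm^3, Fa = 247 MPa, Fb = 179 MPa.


f_a = P / A = 328000.0 / 9232 = 35.5286 MPa
f_b = M / S = 44000000.0 / 411000.0 = 107.056 MPa
Ratio = f_a / Fa + f_b / Fb
= 35.5286 / 247 + 107.056 / 179
= 0.7419 (dimensionless)

0.7419 (dimensionless)


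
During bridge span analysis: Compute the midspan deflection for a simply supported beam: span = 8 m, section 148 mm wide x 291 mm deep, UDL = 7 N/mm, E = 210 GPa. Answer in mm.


I = 148 * 291^3 / 12 = 303920109.0 mm^4
L = 8000.0 mm, w = 7 N/mm, E = 210000.0 MPa
delta = 5 * w * L^4 / (384 * E * I)
= 5 * 7 * 8000.0^4 / (384 * 210000.0 * 303920109.0)
= 5.8495 mm

5.8495 mm


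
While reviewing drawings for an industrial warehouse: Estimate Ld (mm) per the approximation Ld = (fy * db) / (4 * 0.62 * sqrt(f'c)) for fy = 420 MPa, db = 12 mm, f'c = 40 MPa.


Ld = (fy * db) / (4 * 0.62 * sqrt(f'c))
= (420 * 12) / (4 * 0.62 * sqrt(40))
= 5040 / 15.6849
= 321.33 mm

321.33 mm


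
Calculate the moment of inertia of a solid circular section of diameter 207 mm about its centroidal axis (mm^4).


r = d / 2 = 207 / 2 = 103.5 mm
I = pi * r^4 / 4 = pi * 103.5^4 / 4
= 90126245.71 mm^4

90126245.71 mm^4


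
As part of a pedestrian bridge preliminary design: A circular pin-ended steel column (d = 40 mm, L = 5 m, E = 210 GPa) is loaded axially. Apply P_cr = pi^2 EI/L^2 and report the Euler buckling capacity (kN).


I = pi * d^4 / 64 = 125663.71 mm^4
L = 5000.0 mm
P_cr = pi^2 * E * I / L^2
= 9.8696 * 210000.0 * 125663.71 / 5000.0^2
= 10418.11 N = 10.4181 kN

10.4181 kN


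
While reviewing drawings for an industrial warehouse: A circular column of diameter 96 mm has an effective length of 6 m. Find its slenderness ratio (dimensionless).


Radius of gyration r = d / 4 = 96 / 4 = 24.0 mm
L_eff = 6000.0 mm
Slenderness ratio = L / r = 6000.0 / 24.0 = 250.0 (dimensionless)

250.0 (dimensionless)


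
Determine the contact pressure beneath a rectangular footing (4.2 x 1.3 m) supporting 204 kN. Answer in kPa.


A = 4.2 * 1.3 = 5.46 m^2
q = P / A = 204 / 5.46
= 37.3626 kPa

37.3626 kPa


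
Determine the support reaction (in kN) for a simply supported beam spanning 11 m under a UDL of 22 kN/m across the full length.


Total load = w * L = 22 * 11 = 242 kN
By symmetry, each reaction R = total / 2 = 242 / 2 = 121.0 kN

121.0 kN


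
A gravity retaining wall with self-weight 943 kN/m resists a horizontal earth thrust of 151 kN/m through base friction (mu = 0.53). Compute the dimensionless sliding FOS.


Resisting force = mu * W = 0.53 * 943 = 499.79 kN/m
FOS = Resisting / Driving = 499.79 / 151
= 3.3099 (dimensionless)

3.3099 (dimensionless)


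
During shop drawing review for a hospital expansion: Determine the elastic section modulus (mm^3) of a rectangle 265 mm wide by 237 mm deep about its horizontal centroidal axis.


S = b * h^2 / 6
= 265 * 237^2 / 6
= 265 * 56169 / 6
= 2480797.5 mm^3

2480797.5 mm^3


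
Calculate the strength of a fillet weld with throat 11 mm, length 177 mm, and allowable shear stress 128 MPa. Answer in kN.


Strength = throat * length * allowable stress
= 11 * 177 * 128 N
= 249216 N
= 249.22 kN

249.22 kN
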